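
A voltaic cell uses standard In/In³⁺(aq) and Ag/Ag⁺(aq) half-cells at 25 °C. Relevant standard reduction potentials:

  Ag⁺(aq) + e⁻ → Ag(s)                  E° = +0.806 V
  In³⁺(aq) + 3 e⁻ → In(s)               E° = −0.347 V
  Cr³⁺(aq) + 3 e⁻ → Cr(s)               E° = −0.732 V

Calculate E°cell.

Of the two couples in this cell, the one with the more positive reduction potential is reduced at the cathode: here that is Ag⁺/Ag (+0.806 V); In³⁺/In (−0.347 V) is the anode.
E°cell = E°(cathode) − E°(anode) = +0.806 − (−0.347) = +1.153 V.

+1.153 V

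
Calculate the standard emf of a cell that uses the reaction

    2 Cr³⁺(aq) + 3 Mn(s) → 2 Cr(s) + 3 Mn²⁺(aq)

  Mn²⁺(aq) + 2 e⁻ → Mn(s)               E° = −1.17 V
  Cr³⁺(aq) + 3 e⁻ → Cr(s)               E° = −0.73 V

+0.44 V

In the reaction as written, Cr³⁺(aq) is reduced (cathode) and Mn²⁺(aq) is produced by oxidation at the anode.
E°cell = E°(cathode) − E°(anode) = −0.73 − (−1.17) = +0.44 V.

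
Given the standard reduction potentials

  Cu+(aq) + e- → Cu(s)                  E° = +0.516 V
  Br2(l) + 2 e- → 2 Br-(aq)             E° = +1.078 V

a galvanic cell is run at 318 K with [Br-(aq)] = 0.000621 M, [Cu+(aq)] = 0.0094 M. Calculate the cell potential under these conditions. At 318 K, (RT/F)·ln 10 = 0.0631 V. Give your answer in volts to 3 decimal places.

+0.892 V

Br₂/Br⁻ is reduced (cathode, E° = +1.078 V) and Cu⁺/Cu is oxidized (anode).
The standard potential is +1.078 − (+0.516) = +0.562 V and the balanced reaction transfers n = 2 electrons.
For the overall reaction Br2(l) + 2 Cu(s) → 2 Br-(aq) + 2 Cu+(aq), Q = [Br-(aq)]^2·[Cu+(aq)]^2 = 3.41×10^−11, giving log Q = −10.468.
E = E° − (0.0631/n)·log Q = +0.562 − (0.0631/2)(−10.468) = +0.892 V.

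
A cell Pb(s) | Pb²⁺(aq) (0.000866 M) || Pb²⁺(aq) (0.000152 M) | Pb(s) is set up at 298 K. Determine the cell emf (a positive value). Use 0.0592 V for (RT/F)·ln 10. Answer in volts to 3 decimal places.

0.022 V

For a concentration cell E°cell = 0, since both electrodes use the same couple.
The compartment with the higher Pb²⁺(aq) concentration (0.000866 M) acts as the cathode; ions are reduced there and produced at the dilute (0.000152 M) anode.
With n = 2, Ecell = −(0.0592/2)·log([dilute]/[conc]) = −(0.0592/2)·log(0.000152/0.000866) = +0.022 V.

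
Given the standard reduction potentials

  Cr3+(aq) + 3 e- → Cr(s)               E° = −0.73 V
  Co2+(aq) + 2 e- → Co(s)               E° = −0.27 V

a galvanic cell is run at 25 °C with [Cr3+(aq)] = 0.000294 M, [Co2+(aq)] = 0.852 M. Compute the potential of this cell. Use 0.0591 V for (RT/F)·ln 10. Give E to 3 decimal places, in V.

+0.528 V

The Co²⁺/Co couple has the more positive E°, so it is the cathode; Cr³⁺/Cr is the anode.
E°cell = −0.27 − (−0.73) = +0.46 V, with n = 6 electrons transferred.
For the overall reaction 3 Co2+(aq) + 2 Cr(s) → 3 Co(s) + 2 Cr3+(aq), Q = [Cr3+(aq)]^2 / [Co2+(aq)]^3 = 1.4×10^−7, giving log Q = −6.855.
By the Nernst equation, E = +0.46 − (0.0591/6)·(−6.855) = +0.528 V.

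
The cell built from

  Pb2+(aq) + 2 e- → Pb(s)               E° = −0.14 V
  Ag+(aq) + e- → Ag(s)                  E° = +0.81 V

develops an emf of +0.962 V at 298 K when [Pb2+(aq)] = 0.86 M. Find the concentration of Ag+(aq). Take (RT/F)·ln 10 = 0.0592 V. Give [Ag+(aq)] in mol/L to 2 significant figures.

1.5 M

The Ag⁺/Ag couple has the larger reduction potential, so it is the cathode: E°cell = +0.81 − (−0.14) = +0.95 V and n = 2.
Rearranging E = E° − (0.0592/n)·log Q gives log Q = 2(+0.95 − (+0.962))/0.0592 = −0.405.
Balancing electrons gives 2 Ag+(aq) + Pb(s) → 2 Ag(s) + Pb2+(aq); thus Q = [Pb2+(aq)] / [Ag+(aq)]^2.
Substituting the known concentrations and solving, log [Ag+(aq)] = 0.170 and [Ag+(aq)] = 1.5 M.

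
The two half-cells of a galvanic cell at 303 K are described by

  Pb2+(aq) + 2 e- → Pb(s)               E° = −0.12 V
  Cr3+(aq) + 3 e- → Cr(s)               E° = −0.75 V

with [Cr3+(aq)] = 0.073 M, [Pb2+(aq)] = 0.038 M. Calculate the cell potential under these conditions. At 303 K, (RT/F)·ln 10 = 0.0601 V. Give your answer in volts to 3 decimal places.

Since E°(Pb²⁺/Pb) > E°(Cr³⁺/Cr), Pb²⁺/Pb serves as the cathode.
E°cell = −0.12 − (−0.75) = +0.63 V, with n = 6 electrons transferred.
For the overall reaction 3 Pb2+(aq) + 2 Cr(s) → 3 Pb(s) + 2 Cr3+(aq), Q = [Cr3+(aq)]^2 / [Pb2+(aq)]^3 = 97.1, giving log Q = 1.987.
By the Nernst equation, E = +0.63 − (0.0601/6)·(1.987) = +0.610 V.

+0.610 V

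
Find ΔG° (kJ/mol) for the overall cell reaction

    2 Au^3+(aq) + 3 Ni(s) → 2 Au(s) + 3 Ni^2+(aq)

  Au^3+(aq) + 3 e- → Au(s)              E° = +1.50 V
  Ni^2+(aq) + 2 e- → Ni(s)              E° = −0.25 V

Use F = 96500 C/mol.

In the reaction as written Au^3+(aq) is reduced, so the Au³⁺/Au couple is the cathode and Ni²⁺/Ni is the anode.
E°cell = +1.50 − (−0.25) = +1.75 V; balancing electrons gives n = 6.
ΔG° = −nFE°cell = −(6)(96500)(+1.75) J/mol = −1013 kJ/mol.

−1013 kJ/mol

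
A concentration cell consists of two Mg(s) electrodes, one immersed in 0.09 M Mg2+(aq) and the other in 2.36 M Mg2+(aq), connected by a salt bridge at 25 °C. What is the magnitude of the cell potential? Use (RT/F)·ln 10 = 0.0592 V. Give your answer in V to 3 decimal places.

For a concentration cell E°cell = 0, since both electrodes use the same couple.
The compartment with the higher Mg2+(aq) concentration (2.36 M) acts as the cathode; ions are reduced there and produced at the dilute (0.09 M) anode.
With n = 2, Ecell = −(0.0592/2)·log([dilute]/[conc]) = −(0.0592/2)·log(0.09/2.36) = +0.042 V.

0.042 V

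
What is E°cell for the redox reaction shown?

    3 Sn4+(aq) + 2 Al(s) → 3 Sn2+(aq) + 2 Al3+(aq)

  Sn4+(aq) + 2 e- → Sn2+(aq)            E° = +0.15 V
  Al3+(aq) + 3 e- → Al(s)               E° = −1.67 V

Sn4+(aq) gains electrons, so the Sn⁴⁺/Sn²⁺ couple is the cathode; the Al³⁺/Al couple is the anode.
E°cell = E°(cathode) − E°(anode) = +0.15 − (−1.67) = +1.82 V.

+1.82 V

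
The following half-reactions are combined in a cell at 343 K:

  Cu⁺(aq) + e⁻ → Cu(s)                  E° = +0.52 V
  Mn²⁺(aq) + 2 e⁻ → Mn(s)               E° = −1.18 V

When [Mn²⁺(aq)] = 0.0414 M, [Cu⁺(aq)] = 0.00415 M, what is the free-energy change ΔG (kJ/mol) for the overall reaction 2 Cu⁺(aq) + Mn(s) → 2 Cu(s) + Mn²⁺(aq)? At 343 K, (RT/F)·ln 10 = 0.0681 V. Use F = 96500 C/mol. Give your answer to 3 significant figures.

−306 kJ/mol

With Cu⁺/Cu reduced at the cathode, E°cell = +0.52 − (−1.18) = +1.70 V and n = 2.
Q = [Mn²⁺(aq)] / [Cu⁺(aq)]^2 = 2.4×10^3, so log Q = 3.381 and E = +1.70 − (0.0681/2)(3.381) = +1.5849 V.
Then ΔG = −nFE = −2 × 96500 × +1.5849 J/mol = −306 kJ/mol.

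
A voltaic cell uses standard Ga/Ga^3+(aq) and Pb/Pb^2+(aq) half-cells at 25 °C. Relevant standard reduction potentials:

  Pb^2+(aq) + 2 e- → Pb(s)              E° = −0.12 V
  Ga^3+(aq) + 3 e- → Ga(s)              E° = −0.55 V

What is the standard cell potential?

+0.43 V

Of the two couples in this cell, the one with the more positive reduction potential is reduced at the cathode: here that is Pb²⁺/Pb (−0.12 V); Ga³⁺/Ga (−0.55 V) is the anode.
E°cell = E°(cathode) − E°(anode) = −0.12 − (−0.55) = +0.43 V.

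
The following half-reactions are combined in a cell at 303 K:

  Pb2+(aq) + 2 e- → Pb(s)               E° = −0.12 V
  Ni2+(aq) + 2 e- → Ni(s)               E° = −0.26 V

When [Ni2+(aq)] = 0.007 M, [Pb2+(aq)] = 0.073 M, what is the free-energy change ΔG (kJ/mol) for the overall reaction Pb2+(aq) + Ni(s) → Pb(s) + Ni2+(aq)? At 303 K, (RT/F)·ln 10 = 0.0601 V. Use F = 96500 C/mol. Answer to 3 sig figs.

The standard cell potential is −0.12 − (−0.26) = +0.14 V, with n = 2 electrons in the balanced equation.
Q = [Ni2+(aq)] / [Pb2+(aq)] = 0.0959, so log Q = −1.018 and E = +0.14 − (0.0601/2)(−1.018) = +0.1706 V.
Finally ΔG = −nFE = −(2)(96500 C/mol)(+0.1706 V) = −32.9 kJ/mol.

−32.9 kJ/mol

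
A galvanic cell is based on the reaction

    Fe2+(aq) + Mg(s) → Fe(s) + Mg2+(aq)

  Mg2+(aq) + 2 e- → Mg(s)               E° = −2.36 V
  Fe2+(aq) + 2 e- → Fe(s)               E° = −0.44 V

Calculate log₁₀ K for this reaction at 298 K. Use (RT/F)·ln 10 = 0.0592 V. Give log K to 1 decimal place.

log K = 64.9

The Fe²⁺/Fe couple is reduced (cathode); E°cell = −0.44 − (−2.36) = +1.92 V with n = 2.
At equilibrium E = 0, so log K = nE°cell / 0.0592 = (2)(+1.92) / 0.0592 = 64.9.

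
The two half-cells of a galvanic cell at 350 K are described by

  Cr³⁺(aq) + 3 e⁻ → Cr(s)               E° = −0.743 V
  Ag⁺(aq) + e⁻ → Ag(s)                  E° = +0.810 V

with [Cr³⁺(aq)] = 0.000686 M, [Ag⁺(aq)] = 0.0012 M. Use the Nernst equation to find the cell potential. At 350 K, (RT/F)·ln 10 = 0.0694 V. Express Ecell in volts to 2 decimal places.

+1.42 V

Ag⁺/Ag is reduced (cathode, E° = +0.810 V) and Cr³⁺/Cr is oxidized (anode).
E°cell = E°cat − E°an = +0.810 − (−0.743) = +1.553 V; n = 3.
Balancing gives 3 Ag⁺(aq) + Cr(s) → 3 Ag(s) + Cr³⁺(aq); hence Q = [Cr³⁺(aq)] / [Ag⁺(aq)]^3 = 3.97×10^5 (log Q = 5.599).
By the Nernst equation, E = +1.553 − (0.0694/3)·(5.599) = +1.42 V.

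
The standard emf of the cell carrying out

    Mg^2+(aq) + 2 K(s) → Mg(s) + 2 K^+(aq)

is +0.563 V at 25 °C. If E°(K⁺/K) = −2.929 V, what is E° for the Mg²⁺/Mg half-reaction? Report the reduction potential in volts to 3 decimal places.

In the reaction as written the Mg²⁺/Mg couple is reduced (cathode) and K⁺/K is oxidized (anode), so E°cell = E°(Mg²⁺/Mg) − E°(K⁺/K).
E°(Mg²⁺/Mg) = E°cell + E°(anode) = +0.563 + (−2.929) = −2.366 V.

−2.366 V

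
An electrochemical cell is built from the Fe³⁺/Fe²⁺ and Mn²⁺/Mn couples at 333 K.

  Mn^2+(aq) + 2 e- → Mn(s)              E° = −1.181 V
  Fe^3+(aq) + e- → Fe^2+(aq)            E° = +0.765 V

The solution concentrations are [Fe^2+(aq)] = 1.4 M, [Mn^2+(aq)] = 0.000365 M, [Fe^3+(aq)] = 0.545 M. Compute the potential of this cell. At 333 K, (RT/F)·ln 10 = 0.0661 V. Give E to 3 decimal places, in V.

Since E°(Fe³⁺/Fe²⁺) > E°(Mn²⁺/Mn), Fe³⁺/Fe²⁺ serves as the cathode.
E°cell = E°cat − E°an = +0.765 − (−1.181) = +1.946 V; n = 2.
For the overall reaction 2 Fe^3+(aq) + Mn(s) → 2 Fe^2+(aq) + Mn^2+(aq), Q = ([Fe^2+(aq)]^2·[Mn^2+(aq)]) / [Fe^3+(aq)]^2 = 0.00241, giving log Q = −2.618.
Applying E = E° − (RT ln10/nF)·log Q gives +1.946 − (0.0661/2)(−2.618) = +2.033 V.

+2.033 V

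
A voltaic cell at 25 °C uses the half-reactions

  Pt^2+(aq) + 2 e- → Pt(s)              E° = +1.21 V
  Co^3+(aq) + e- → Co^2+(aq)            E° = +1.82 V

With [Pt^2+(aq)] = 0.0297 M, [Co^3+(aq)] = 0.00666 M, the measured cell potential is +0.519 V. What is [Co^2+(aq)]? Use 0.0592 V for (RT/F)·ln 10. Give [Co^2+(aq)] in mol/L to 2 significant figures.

The Co³⁺/Co²⁺ couple has the larger reduction potential, so it is the cathode: E°cell = +1.82 − (+1.21) = +0.61 V and n = 2.
Since E = E° − (0.0592/n)·log Q, log Q = n(E° − E)/0.0592 = 3.074.
For 2 Co^3+(aq) + Pt(s) → 2 Co^2+(aq) + Pt^2+(aq), the reaction quotient is Q = ([Co^2+(aq)]^2·[Pt^2+(aq)]) / [Co^3+(aq)]^2.
Substituting the known concentrations and solving, log [Co^2+(aq)] = 0.124 and [Co^2+(aq)] = 1.3 M.

1.3 M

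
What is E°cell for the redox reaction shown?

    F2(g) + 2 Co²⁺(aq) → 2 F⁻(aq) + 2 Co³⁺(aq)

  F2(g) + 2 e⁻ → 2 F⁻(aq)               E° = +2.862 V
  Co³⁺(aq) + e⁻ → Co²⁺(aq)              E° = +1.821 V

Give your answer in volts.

F2(g) gains electrons, so the F₂/F⁻ couple is the cathode; the Co³⁺/Co²⁺ couple is the anode.
E°cell = E°(cathode) − E°(anode) = +2.862 − (+1.821) = +1.041 V.

+1.041 V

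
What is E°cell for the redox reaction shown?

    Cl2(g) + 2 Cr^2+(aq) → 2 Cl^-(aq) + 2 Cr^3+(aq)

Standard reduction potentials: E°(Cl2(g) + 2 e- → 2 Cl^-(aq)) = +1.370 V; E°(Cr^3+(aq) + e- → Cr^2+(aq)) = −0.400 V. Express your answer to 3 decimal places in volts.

Cl2(g) gains electrons, so the Cl₂/Cl⁻ couple is the cathode; the Cr³⁺/Cr²⁺ couple is the anode.
E°cell = E°(cathode) − E°(anode) = +1.370 − (−0.400) = +1.770 V.
The positive value indicates the reaction is spontaneous as written.

+1.770 V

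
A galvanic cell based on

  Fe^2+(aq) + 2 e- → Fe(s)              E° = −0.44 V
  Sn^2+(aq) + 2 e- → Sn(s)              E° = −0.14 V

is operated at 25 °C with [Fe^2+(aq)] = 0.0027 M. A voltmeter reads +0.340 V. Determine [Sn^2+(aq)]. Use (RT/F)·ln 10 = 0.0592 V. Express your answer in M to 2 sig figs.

The Sn²⁺/Sn couple has the larger reduction potential, so it is the cathode: E°cell = −0.14 − (−0.44) = +0.30 V and n = 2.
From the Nernst equation, log Q = n(E° − E)/0.0592 = 2·(+0.30 − (+0.340))/0.0592 = −1.351.
The balanced reaction is Sn^2+(aq) + Fe(s) → Sn(s) + Fe^2+(aq), so Q = [Fe^2+(aq)] / [Sn^2+(aq)].
Isolating [Sn^2+(aq)] in Q = 10^{−1.351} yields log [Sn^2+(aq)] = −1.218, i.e. 0.061 M.

0.061 M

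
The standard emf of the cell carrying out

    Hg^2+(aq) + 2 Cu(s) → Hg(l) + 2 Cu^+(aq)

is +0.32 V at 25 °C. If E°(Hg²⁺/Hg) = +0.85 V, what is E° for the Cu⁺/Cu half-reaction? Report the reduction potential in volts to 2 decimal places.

+0.53 V

In the reaction as written the Hg²⁺/Hg couple is reduced (cathode) and Cu⁺/Cu is oxidized (anode), so E°cell = E°(Hg²⁺/Hg) − E°(Cu⁺/Cu).
E°(Cu⁺/Cu) = E°(cathode) − E°cell = +0.85 − (+0.32) = +0.53 V.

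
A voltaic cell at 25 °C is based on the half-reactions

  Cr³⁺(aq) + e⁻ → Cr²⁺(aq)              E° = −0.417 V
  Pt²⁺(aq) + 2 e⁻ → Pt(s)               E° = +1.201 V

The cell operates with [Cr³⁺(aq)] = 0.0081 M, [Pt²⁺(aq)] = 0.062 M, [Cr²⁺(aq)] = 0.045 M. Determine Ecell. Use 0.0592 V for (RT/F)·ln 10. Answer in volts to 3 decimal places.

+1.626 V

Since E°(Pt²⁺/Pt) > E°(Cr³⁺/Cr²⁺), Pt²⁺/Pt serves as the cathode.
E°cell = +1.201 − (−0.417) = +1.618 V, with n = 2 electrons transferred.
The balanced reaction is Pt²⁺(aq) + 2 Cr²⁺(aq) → Pt(s) + 2 Cr³⁺(aq), so Q = [Cr³⁺(aq)]^2 / ([Pt²⁺(aq)]·[Cr²⁺(aq)]^2) = 0.523 and log Q = −0.282.
E = E° − (0.0592/n)·log Q = +1.618 − (0.0592/2)(−0.282) = +1.626 V.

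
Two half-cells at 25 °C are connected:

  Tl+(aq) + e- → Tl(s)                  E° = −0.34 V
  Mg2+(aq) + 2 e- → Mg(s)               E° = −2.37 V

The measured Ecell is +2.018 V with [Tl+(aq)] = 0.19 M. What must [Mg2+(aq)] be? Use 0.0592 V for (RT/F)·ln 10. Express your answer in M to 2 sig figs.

With Tl⁺/Tl at the cathode and Mg²⁺/Mg at the anode, E°cell = −0.34 − (−2.37) = +2.03 V (n = 2).
Since E = E° − (0.0592/n)·log Q, log Q = n(E° − E)/0.0592 = 0.405.
The balanced reaction is 2 Tl+(aq) + Mg(s) → 2 Tl(s) + Mg2+(aq), so Q = [Mg2+(aq)] / [Tl+(aq)]^2.
Substituting the known concentrations and solving, log [Mg2+(aq)] = −1.037 and [Mg2+(aq)] = 0.092 M.

0.092 M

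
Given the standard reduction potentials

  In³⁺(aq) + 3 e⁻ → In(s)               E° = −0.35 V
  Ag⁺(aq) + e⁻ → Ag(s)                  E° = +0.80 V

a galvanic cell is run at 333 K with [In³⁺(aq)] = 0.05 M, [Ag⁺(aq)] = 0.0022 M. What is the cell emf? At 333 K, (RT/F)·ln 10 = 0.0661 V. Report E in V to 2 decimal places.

+1.00 V

Ag⁺/Ag is reduced (cathode, E° = +0.80 V) and In³⁺/In is oxidized (anode).
E°cell = E°cat − E°an = +0.80 − (−0.35) = +1.15 V; n = 3.
The balanced reaction is 3 Ag⁺(aq) + In(s) → 3 Ag(s) + In³⁺(aq), so Q = [In³⁺(aq)] / [Ag⁺(aq)]^3 = 4.7×10^6 and log Q = 6.672.
E = E° − (0.0661/n)·log Q = +1.15 − (0.0661/3)(6.672) = +1.00 V.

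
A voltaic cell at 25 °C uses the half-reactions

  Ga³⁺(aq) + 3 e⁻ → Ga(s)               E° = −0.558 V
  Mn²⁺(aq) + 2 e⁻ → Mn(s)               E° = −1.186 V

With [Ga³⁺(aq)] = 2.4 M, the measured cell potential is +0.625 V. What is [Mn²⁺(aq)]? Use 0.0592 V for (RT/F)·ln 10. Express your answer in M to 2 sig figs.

Ga³⁺/Ga is the cathode (higher E°); E°cell = −0.558 − (−1.186) = +0.628 V with n = 6.
Rearranging E = E° − (0.0592/n)·log Q gives log Q = 6(+0.628 − (+0.625))/0.0592 = 0.304.
The balanced reaction is 2 Ga³⁺(aq) + 3 Mn(s) → 2 Ga(s) + 3 Mn²⁺(aq), so Q = [Mn²⁺(aq)]^3 / [Ga³⁺(aq)]^2.
Solving for the unknown gives log [Mn²⁺(aq)] = 0.355, so [Mn²⁺(aq)] ≈ 2.3 M.

2.3 M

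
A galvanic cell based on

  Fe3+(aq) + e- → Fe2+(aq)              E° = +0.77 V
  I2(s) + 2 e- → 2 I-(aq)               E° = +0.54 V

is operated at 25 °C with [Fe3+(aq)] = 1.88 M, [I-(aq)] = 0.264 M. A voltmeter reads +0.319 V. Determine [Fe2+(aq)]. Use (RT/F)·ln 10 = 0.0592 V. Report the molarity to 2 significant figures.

With Fe³⁺/Fe²⁺ at the cathode and I₂/I⁻ at the anode, E°cell = +0.77 − (+0.54) = +0.23 V (n = 2).
From the Nernst equation, log Q = n(E° − E)/0.0592 = 2·(+0.23 − (+0.319))/0.0592 = −3.007.
For 2 Fe3+(aq) + 2 I-(aq) → 2 Fe2+(aq) + I2(s), the reaction quotient is Q = [Fe2+(aq)]^2 / ([Fe3+(aq)]^2·[I-(aq)]^2).
Solving for the unknown gives log [Fe2+(aq)] = −1.808, so [Fe2+(aq)] ≈ 0.016 M.

0.016 M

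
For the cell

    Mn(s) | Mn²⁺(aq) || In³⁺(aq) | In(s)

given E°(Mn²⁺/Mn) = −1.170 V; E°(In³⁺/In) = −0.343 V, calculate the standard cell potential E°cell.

+0.827 V

By convention the left-hand electrode in cell notation is the anode (oxidation) and the right-hand electrode is the cathode (reduction).
E°cell = E°(right) − E°(left) = −0.343 − (−1.170) = +0.827 V.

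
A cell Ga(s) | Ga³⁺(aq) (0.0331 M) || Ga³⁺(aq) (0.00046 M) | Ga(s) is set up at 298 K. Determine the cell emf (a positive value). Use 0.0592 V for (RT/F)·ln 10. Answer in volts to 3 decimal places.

For a concentration cell E°cell = 0, since both electrodes use the same couple.
The compartment with the higher Ga³⁺(aq) concentration (0.0331 M) acts as the cathode; ions are reduced there and produced at the dilute (0.00046 M) anode.
With n = 3, Ecell = −(0.0592/3)·log([dilute]/[conc]) = −(0.0592/3)·log(0.00046/0.0331) = +0.037 V.

0.037 V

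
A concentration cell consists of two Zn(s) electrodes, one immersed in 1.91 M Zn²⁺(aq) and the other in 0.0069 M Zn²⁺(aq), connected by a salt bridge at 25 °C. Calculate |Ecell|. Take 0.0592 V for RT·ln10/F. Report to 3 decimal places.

0.072 V

For a concentration cell E°cell = 0, since both electrodes use the same couple.
The compartment with the higher Zn²⁺(aq) concentration (1.91 M) acts as the cathode; ions are reduced there and produced at the dilute (0.0069 M) anode.
With n = 2, Ecell = −(0.0592/2)·log([dilute]/[conc]) = −(0.0592/2)·log(0.0069/1.91) = +0.072 V.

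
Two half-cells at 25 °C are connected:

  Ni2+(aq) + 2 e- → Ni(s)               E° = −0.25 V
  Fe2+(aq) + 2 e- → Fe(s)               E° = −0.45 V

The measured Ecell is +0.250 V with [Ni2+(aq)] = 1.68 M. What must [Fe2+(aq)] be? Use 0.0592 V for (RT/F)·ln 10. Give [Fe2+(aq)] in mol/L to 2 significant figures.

With Ni²⁺/Ni at the cathode and Fe²⁺/Fe at the anode, E°cell = −0.25 − (−0.45) = +0.20 V (n = 2).
From the Nernst equation, log Q = n(E° − E)/0.0592 = 2·(+0.20 − (+0.250))/0.0592 = −1.689.
The balanced reaction is Ni2+(aq) + Fe(s) → Ni(s) + Fe2+(aq), so Q = [Fe2+(aq)] / [Ni2+(aq)].
Substituting the known concentrations and solving, log [Fe2+(aq)] = −1.464 and [Fe2+(aq)] = 0.034 M.

0.034 M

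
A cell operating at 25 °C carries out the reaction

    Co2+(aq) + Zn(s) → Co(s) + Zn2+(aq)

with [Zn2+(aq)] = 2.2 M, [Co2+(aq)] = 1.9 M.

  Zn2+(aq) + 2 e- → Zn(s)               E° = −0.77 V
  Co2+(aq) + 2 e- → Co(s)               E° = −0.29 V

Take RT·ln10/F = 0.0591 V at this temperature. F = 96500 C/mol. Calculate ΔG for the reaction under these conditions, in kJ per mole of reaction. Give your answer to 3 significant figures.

The standard cell potential is −0.29 − (−0.77) = +0.48 V, with n = 2 electrons in the balanced equation.
Q = [Zn2+(aq)] / [Co2+(aq)] = 1.16, so log Q = 0.064 and E = +0.48 − (0.0591/2)(0.064) = +0.4781 V.
Finally ΔG = −nFE = −(2)(96500 C/mol)(+0.4781 V) = −92.3 kJ/mol.

−92.3 kJ/mol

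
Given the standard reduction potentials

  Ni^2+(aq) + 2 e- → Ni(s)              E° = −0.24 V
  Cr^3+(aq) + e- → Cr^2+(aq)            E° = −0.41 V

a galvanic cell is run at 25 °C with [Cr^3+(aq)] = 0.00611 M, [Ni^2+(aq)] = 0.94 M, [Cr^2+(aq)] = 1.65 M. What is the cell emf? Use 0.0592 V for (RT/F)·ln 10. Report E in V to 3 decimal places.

+0.313 V

The Ni²⁺/Ni couple has the more positive E°, so it is the cathode; Cr³⁺/Cr²⁺ is the anode.
E°cell = −0.24 − (−0.41) = +0.17 V, with n = 2 electrons transferred.
For the overall reaction Ni^2+(aq) + 2 Cr^2+(aq) → Ni(s) + 2 Cr^3+(aq), Q = [Cr^3+(aq)]^2 / ([Ni^2+(aq)]·[Cr^2+(aq)]^2) = 1.46×10^−5, giving log Q = −4.836.
Applying E = E° − (RT ln10/nF)·log Q gives +0.17 − (0.0592/2)(−4.836) = +0.313 V.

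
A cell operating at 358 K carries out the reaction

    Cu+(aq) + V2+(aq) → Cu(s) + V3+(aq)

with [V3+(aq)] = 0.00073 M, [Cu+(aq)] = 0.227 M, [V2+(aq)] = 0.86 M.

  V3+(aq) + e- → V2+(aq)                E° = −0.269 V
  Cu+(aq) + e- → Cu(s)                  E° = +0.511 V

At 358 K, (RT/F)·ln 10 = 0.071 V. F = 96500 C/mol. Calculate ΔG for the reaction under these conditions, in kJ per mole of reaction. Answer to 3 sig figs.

The standard cell potential is +0.511 − (−0.269) = +0.780 V, with n = 1 electron in the balanced equation.
The reaction quotient is [V3+(aq)] / ([Cu+(aq)]·[V2+(aq)]) = 0.00374; by Nernst, E = +0.780 − (0.071/1)(−2.427) = +0.9523 V.
Then ΔG = −nFE = −1 × 96500 × +0.9523 J/mol = −91.9 kJ/mol.

−91.9 kJ/mol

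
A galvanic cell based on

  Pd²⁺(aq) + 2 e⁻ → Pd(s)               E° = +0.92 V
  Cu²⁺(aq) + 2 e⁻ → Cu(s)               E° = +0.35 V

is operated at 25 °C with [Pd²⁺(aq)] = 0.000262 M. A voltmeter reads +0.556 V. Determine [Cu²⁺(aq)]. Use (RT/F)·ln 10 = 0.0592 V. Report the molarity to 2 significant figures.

0.00078 M

The Pd²⁺/Pd couple has the larger reduction potential, so it is the cathode: E°cell = +0.92 − (+0.35) = +0.57 V and n = 2.
Since E = E° − (0.0592/n)·log Q, log Q = n(E° − E)/0.0592 = 0.473.
The balanced reaction is Pd²⁺(aq) + Cu(s) → Pd(s) + Cu²⁺(aq), so Q = [Cu²⁺(aq)] / [Pd²⁺(aq)].
Isolating [Cu²⁺(aq)] in Q = 10^{0.473} yields log [Cu²⁺(aq)] = −3.109, i.e. 0.00078 M.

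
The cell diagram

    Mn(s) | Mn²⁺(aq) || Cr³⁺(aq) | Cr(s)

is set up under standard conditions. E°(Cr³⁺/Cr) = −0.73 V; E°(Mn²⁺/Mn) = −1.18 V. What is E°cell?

+0.45 V

By convention the left-hand electrode in cell notation is the anode (oxidation) and the right-hand electrode is the cathode (reduction).
E°cell = E°(right) − E°(left) = −0.73 − (−1.18) = +0.45 V.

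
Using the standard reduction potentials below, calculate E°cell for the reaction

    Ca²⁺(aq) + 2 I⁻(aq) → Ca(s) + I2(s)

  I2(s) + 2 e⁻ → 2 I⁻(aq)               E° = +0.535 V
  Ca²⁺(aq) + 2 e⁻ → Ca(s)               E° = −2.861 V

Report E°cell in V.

Ca²⁺(aq) gains electrons, so the Ca²⁺/Ca couple is the cathode; the I₂/I⁻ couple is the anode.
E°cell = E°(cathode) − E°(anode) = −2.861 − (+0.535) = −3.396 V.
The negative E°cell means the reaction is non-spontaneous in the direction written.

−3.396 V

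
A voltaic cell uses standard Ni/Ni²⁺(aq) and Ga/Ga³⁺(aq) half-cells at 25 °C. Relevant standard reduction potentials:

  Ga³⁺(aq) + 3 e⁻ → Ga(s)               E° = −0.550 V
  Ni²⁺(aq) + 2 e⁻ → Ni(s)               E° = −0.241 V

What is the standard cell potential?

Of the two couples in this cell, the one with the more positive reduction potential is reduced at the cathode: here that is Ni²⁺/Ni (−0.241 V); Ga³⁺/Ga (−0.550 V) is the anode.
E°cell = E°(cathode) − E°(anode) = −0.241 − (−0.550) = +0.309 V.

+0.309 V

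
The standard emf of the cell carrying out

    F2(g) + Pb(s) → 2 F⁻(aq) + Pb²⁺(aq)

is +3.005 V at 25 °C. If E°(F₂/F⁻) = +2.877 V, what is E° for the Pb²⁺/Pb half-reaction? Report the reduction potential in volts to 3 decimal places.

In the reaction as written the F₂/F⁻ couple is reduced (cathode) and Pb²⁺/Pb is oxidized (anode), so E°cell = E°(F₂/F⁻) − E°(Pb²⁺/Pb).
E°(Pb²⁺/Pb) = E°(cathode) − E°cell = +2.877 − (+3.005) = −0.128 V.

−0.128 V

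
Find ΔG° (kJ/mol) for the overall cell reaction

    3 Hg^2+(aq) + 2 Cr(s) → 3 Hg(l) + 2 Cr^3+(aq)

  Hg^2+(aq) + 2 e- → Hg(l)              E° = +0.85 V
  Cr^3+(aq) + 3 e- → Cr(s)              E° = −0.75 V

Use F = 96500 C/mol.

−926 kJ/mol

In the reaction as written Hg^2+(aq) is reduced, so the Hg²⁺/Hg couple is the cathode and Cr³⁺/Cr is the anode.
E°cell = +0.85 − (−0.75) = +1.60 V; balancing electrons gives n = 6.
ΔG° = −nFE°cell = −(6)(96500)(+1.60) J/mol = −926 kJ/mol.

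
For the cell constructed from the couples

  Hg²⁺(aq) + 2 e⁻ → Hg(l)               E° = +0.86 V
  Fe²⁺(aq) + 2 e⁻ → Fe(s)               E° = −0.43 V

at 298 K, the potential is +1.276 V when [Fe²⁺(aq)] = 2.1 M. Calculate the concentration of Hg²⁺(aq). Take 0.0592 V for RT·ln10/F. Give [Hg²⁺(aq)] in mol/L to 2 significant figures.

0.71 M

The Hg²⁺/Hg couple has the larger reduction potential, so it is the cathode: E°cell = +0.86 − (−0.43) = +1.29 V and n = 2.
Rearranging E = E° − (0.0592/n)·log Q gives log Q = 2(+1.29 − (+1.276))/0.0592 = 0.473.
The balanced reaction is Hg²⁺(aq) + Fe(s) → Hg(l) + Fe²⁺(aq), so Q = [Fe²⁺(aq)] / [Hg²⁺(aq)].
Solving for the unknown gives log [Hg²⁺(aq)] = −0.151, so [Hg²⁺(aq)] ≈ 0.71 M.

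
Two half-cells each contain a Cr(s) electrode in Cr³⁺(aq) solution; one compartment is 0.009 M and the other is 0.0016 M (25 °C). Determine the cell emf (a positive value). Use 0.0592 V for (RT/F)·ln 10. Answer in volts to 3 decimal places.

0.015 V

For a concentration cell E°cell = 0, since both electrodes use the same couple.
The compartment with the higher Cr³⁺(aq) concentration (0.009 M) acts as the cathode; ions are reduced there and produced at the dilute (0.0016 M) anode.
With n = 3, Ecell = −(0.0592/3)·log([dilute]/[conc]) = −(0.0592/3)·log(0.0016/0.009) = +0.015 V.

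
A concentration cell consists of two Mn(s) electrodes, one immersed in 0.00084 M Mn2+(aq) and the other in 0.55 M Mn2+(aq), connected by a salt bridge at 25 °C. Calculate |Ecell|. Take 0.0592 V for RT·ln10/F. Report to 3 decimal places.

0.083 V

For a concentration cell E°cell = 0, since both electrodes use the same couple.
The compartment with the higher Mn2+(aq) concentration (0.55 M) acts as the cathode; ions are reduced there and produced at the dilute (0.00084 M) anode.
With n = 2, Ecell = −(0.0592/2)·log([dilute]/[conc]) = −(0.0592/2)·log(0.00084/0.55) = +0.083 V.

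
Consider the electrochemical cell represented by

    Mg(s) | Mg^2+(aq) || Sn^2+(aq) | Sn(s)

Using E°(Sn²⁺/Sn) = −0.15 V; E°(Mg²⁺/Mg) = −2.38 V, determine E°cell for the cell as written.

+2.23 V

By convention the left-hand electrode in cell notation is the anode (oxidation) and the right-hand electrode is the cathode (reduction).
E°cell = E°(right) − E°(left) = −0.15 − (−2.38) = +2.23 V.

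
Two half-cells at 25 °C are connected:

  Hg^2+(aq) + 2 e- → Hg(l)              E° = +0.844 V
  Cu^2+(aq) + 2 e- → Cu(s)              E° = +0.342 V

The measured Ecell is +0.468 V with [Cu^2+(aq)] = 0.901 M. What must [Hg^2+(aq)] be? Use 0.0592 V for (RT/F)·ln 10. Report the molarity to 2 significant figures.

0.064 M

Hg²⁺/Hg is the cathode (higher E°); E°cell = +0.844 − (+0.342) = +0.502 V with n = 2.
From the Nernst equation, log Q = n(E° − E)/0.0592 = 2·(+0.502 − (+0.468))/0.0592 = 1.149.
For Hg^2+(aq) + Cu(s) → Hg(l) + Cu^2+(aq), the reaction quotient is Q = [Cu^2+(aq)] / [Hg^2+(aq)].
Solving for the unknown gives log [Hg^2+(aq)] = −1.194, so [Hg^2+(aq)] ≈ 0.064 M.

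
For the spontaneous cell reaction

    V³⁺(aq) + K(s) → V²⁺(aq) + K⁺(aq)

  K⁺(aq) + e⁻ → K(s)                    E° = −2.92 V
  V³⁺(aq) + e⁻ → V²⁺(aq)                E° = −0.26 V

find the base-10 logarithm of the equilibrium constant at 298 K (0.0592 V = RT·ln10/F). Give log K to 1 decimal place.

log K = 44.9

The V³⁺/V²⁺ couple is reduced (cathode); E°cell = −0.26 − (−2.92) = +2.66 V with n = 1.
At equilibrium E = 0, so log K = nE°cell / 0.0592 = (1)(+2.66) / 0.0592 = 44.9.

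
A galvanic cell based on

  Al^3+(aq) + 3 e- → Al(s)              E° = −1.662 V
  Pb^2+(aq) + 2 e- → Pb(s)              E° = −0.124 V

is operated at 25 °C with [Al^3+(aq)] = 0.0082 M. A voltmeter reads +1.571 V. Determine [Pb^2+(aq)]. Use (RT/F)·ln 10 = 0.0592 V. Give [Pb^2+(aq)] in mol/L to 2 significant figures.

0.53 M

Pb²⁺/Pb is the cathode (higher E°); E°cell = −0.124 − (−1.662) = +1.538 V with n = 6.
Since E = E° − (0.0592/n)·log Q, log Q = n(E° − E)/0.0592 = −3.345.
The balanced reaction is 3 Pb^2+(aq) + 2 Al(s) → 3 Pb(s) + 2 Al^3+(aq), so Q = [Al^3+(aq)]^2 / [Pb^2+(aq)]^3.
Isolating [Pb^2+(aq)] in Q = 10^{−3.345} yields log [Pb^2+(aq)] = −0.276, i.e. 0.53 M.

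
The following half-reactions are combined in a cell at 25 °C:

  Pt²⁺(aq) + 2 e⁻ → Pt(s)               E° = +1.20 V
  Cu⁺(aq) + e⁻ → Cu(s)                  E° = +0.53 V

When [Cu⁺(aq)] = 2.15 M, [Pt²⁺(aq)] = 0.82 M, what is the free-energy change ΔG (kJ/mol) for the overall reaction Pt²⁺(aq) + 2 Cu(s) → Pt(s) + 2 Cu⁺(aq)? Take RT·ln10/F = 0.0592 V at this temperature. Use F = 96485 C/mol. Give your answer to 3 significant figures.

E°cell = +1.20 − (+0.53) = +0.67 V; the balanced reaction transfers n = 2 electrons.
The reaction quotient is [Cu⁺(aq)]^2 / [Pt²⁺(aq)] = 5.64; by Nernst, E = +0.67 − (0.0592/2)(0.751) = +0.6478 V.
ΔG = −nFE = −(2)(96485)(+0.6478) J/mol = −125 kJ/mol.

−125 kJ/mol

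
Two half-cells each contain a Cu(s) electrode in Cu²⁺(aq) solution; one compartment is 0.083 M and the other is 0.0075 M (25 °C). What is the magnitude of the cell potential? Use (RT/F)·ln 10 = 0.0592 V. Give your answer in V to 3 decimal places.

For a concentration cell E°cell = 0, since both electrodes use the same couple.
The compartment with the higher Cu²⁺(aq) concentration (0.083 M) acts as the cathode; ions are reduced there and produced at the dilute (0.0075 M) anode.
With n = 2, Ecell = −(0.0592/2)·log([dilute]/[conc]) = −(0.0592/2)·log(0.0075/0.083) = +0.031 V.

0.031 V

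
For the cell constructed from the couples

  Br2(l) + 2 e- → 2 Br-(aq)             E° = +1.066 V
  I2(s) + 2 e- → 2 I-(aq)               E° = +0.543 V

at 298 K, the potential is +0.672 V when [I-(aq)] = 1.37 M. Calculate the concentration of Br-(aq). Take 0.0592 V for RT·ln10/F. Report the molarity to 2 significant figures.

With Br₂/Br⁻ at the cathode and I₂/I⁻ at the anode, E°cell = +1.066 − (+0.543) = +0.523 V (n = 2).
From the Nernst equation, log Q = n(E° − E)/0.0592 = 2·(+0.523 − (+0.672))/0.0592 = −5.034.
The balanced reaction is Br2(l) + 2 I-(aq) → 2 Br-(aq) + I2(s), so Q = [Br-(aq)]^2 / [I-(aq)]^2.
Substituting the known concentrations and solving, log [Br-(aq)] = −2.380 and [Br-(aq)] = 0.0042 M.

0.0042 M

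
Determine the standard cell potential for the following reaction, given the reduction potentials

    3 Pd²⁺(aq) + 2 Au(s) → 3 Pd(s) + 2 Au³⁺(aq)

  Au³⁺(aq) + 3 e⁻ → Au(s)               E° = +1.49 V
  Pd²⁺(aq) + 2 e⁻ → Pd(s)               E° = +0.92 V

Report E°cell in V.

Pd²⁺(aq) gains electrons, so the Pd²⁺/Pd couple is the cathode; the Au³⁺/Au couple is the anode.
E°cell = E°(cathode) − E°(anode) = +0.92 − (+1.49) = −0.57 V.

−0.57 V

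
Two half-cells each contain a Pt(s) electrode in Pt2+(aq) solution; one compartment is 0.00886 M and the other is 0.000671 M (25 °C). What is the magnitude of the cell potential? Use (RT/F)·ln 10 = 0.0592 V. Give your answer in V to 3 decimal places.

For a concentration cell E°cell = 0, since both electrodes use the same couple.
The compartment with the higher Pt2+(aq) concentration (0.00886 M) acts as the cathode; ions are reduced there and produced at the dilute (0.000671 M) anode.
With n = 2, Ecell = −(0.0592/2)·log([dilute]/[conc]) = −(0.0592/2)·log(0.000671/0.00886) = +0.033 V.

0.033 V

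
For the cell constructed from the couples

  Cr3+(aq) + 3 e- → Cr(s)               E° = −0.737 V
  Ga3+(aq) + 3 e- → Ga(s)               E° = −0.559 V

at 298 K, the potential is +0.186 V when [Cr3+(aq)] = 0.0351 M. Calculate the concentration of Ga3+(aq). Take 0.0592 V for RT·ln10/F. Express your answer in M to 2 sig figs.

Ga³⁺/Ga is the cathode (higher E°); E°cell = −0.559 − (−0.737) = +0.178 V with n = 3.
Rearranging E = E° − (0.0592/n)·log Q gives log Q = 3(+0.178 − (+0.186))/0.0592 = −0.405.
The balanced reaction is Ga3+(aq) + Cr(s) → Ga(s) + Cr3+(aq), so Q = [Cr3+(aq)] / [Ga3+(aq)].
Solving for the unknown gives log [Ga3+(aq)] = −1.050, so [Ga3+(aq)] ≈ 0.089 M.

0.089 M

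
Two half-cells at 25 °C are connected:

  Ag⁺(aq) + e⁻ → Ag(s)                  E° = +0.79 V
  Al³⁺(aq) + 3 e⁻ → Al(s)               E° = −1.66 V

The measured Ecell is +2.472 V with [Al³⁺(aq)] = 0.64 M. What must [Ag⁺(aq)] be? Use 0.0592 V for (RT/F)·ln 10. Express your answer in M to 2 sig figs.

The Ag⁺/Ag couple has the larger reduction potential, so it is the cathode: E°cell = +0.79 − (−1.66) = +2.45 V and n = 3.
Since E = E° − (0.0592/n)·log Q, log Q = n(E° − E)/0.0592 = −1.115.
For 3 Ag⁺(aq) + Al(s) → 3 Ag(s) + Al³⁺(aq), the reaction quotient is Q = [Al³⁺(aq)] / [Ag⁺(aq)]^3.
Solving for the unknown gives log [Ag⁺(aq)] = 0.307, so [Ag⁺(aq)] ≈ 2.0 M.

2.0 M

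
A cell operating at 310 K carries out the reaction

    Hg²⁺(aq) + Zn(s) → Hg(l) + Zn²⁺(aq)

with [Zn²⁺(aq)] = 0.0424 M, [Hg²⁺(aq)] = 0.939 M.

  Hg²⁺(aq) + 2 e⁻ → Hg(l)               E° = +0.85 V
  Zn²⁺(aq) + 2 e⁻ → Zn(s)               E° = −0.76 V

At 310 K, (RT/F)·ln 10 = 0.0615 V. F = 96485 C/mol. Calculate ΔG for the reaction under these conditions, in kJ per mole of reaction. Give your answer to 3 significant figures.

The standard cell potential is +0.85 − (−0.76) = +1.61 V, with n = 2 electrons in the balanced equation.
Q = [Zn²⁺(aq)] / [Hg²⁺(aq)] = 0.0452, so log Q = −1.345 and E = +1.61 − (0.0615/2)(−1.345) = +1.6514 V.
Then ΔG = −nFE = −2 × 96485 × +1.6514 J/mol = −319 kJ/mol.

−319 kJ/mol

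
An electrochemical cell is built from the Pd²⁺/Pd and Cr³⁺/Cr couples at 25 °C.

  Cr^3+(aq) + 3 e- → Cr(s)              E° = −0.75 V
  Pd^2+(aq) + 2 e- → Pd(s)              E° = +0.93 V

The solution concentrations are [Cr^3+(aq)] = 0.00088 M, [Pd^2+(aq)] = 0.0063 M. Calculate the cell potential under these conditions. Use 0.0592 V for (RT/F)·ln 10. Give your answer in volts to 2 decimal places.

+1.68 V

Since E°(Pd²⁺/Pd) > E°(Cr³⁺/Cr), Pd²⁺/Pd serves as the cathode.
E°cell = +0.93 − (−0.75) = +1.68 V, with n = 6 electrons transferred.
For the overall reaction 3 Pd^2+(aq) + 2 Cr(s) → 3 Pd(s) + 2 Cr^3+(aq), Q = [Cr^3+(aq)]^2 / [Pd^2+(aq)]^3 = 3.1, giving log Q = 0.491.
E = E° − (0.0592/n)·log Q = +1.68 − (0.0592/6)(0.491) = +1.68 V.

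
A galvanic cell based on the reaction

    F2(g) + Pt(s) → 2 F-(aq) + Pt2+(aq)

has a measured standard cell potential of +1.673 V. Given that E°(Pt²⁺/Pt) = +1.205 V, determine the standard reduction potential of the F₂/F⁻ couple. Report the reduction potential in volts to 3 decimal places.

+2.878 V

In the reaction as written the F₂/F⁻ couple is reduced (cathode) and Pt²⁺/Pt is oxidized (anode), so E°cell = E°(F₂/F⁻) − E°(Pt²⁺/Pt).
E°(F₂/F⁻) = E°cell + E°(anode) = +1.673 + (+1.205) = +2.878 V.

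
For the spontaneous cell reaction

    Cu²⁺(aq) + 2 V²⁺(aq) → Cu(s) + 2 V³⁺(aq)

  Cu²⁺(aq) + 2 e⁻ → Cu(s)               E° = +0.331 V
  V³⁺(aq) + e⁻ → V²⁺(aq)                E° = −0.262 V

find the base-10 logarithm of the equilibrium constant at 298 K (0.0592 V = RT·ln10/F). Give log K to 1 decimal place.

The Cu²⁺/Cu couple is reduced (cathode); E°cell = +0.331 − (−0.262) = +0.593 V with n = 2.
At equilibrium E = 0, so log K = nE°cell / 0.0592 = (2)(+0.593) / 0.0592 = 20.0.

log K = 20.0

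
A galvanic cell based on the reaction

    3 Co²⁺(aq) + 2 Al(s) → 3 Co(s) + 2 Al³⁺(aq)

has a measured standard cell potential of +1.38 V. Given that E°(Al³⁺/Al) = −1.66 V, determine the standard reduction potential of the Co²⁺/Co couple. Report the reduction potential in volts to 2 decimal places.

−0.28 V

In the reaction as written the Co²⁺/Co couple is reduced (cathode) and Al³⁺/Al is oxidized (anode), so E°cell = E°(Co²⁺/Co) − E°(Al³⁺/Al).
E°(Co²⁺/Co) = E°cell + E°(anode) = +1.38 + (−1.66) = −0.28 V.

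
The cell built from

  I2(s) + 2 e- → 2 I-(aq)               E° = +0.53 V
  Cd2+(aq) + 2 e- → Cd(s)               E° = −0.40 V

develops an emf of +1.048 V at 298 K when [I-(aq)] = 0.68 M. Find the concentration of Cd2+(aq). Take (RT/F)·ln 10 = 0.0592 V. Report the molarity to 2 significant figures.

0.00022 M

With I₂/I⁻ at the cathode and Cd²⁺/Cd at the anode, E°cell = +0.53 − (−0.40) = +0.93 V (n = 2).
From the Nernst equation, log Q = n(E° − E)/0.0592 = 2·(+0.93 − (+1.048))/0.0592 = −3.986.
Balancing electrons gives I2(s) + Cd(s) → 2 I-(aq) + Cd2+(aq); thus Q = [I-(aq)]^2·[Cd2+(aq)].
Substituting the known concentrations and solving, log [Cd2+(aq)] = −3.651 and [Cd2+(aq)] = 0.00022 M.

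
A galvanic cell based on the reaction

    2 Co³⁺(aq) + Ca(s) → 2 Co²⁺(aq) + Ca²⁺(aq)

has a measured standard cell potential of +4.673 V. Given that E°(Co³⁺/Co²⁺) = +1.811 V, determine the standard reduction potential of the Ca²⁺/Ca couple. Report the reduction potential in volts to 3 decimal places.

In the reaction as written the Co³⁺/Co²⁺ couple is reduced (cathode) and Ca²⁺/Ca is oxidized (anode), so E°cell = E°(Co³⁺/Co²⁺) − E°(Ca²⁺/Ca).
E°(Ca²⁺/Ca) = E°(cathode) − E°cell = +1.811 − (+4.673) = −2.862 V.

−2.862 V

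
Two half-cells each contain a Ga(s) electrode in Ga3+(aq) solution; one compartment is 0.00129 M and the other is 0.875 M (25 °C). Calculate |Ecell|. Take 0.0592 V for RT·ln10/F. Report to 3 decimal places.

For a concentration cell E°cell = 0, since both electrodes use the same couple.
The compartment with the higher Ga3+(aq) concentration (0.875 M) acts as the cathode; ions are reduced there and produced at the dilute (0.00129 M) anode.
With n = 3, Ecell = −(0.0592/3)·log([dilute]/[conc]) = −(0.0592/3)·log(0.00129/0.875) = +0.056 V.

0.056 V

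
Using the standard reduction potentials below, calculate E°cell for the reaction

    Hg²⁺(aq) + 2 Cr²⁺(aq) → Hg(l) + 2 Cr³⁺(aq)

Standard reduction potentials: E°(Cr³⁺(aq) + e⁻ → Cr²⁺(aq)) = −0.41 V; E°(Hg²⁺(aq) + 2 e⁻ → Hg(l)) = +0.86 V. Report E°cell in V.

+1.27 V

Hg²⁺(aq) gains electrons, so the Hg²⁺/Hg couple is the cathode; the Cr³⁺/Cr²⁺ couple is the anode.
E°cell = E°(cathode) − E°(anode) = +0.86 − (−0.41) = +1.27 V.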